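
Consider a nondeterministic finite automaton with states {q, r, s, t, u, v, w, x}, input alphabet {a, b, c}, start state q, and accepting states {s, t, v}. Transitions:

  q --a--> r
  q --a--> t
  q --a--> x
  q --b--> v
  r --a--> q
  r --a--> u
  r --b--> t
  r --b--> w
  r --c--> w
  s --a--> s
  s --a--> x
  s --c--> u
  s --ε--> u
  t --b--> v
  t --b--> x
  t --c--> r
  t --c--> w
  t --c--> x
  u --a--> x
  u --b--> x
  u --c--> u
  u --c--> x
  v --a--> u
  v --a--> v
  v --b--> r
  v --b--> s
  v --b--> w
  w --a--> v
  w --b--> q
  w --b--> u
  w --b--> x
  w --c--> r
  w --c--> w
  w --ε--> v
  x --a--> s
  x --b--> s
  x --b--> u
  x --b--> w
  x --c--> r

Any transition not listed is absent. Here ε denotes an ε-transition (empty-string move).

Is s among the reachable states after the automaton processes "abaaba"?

Start in {q}.
Read 'a': q→{r, t, x}; now {r, t, x}.
Read 'b': r→{t, w}, t→{v, x}, x→{s, u, w}; now {s, t, u, v, w, x}.
Read 'a': s→{s, x}, t→∅, u→{x}, v→{u, v}, w→{v}, x→{s}; now {s, u, v, x}.
Read 'a': s→{s, x}, u→{x}, v→{u, v}, x→{s}; now {s, u, v, x}.
Read 'b': s→∅, u→{x}, v→{r, s, w}, x→{s, u, w}; union {r, s, u, w, x}; ε-closure = {r, s, u, v, w, x}.
Read 'a': r→{q, u}, s→{s, x}, u→{x}, v→{u, v}, w→{v}, x→{s}; now {q, s, u, v, x}.
State s is in {q, s, u, v, x}.

Yes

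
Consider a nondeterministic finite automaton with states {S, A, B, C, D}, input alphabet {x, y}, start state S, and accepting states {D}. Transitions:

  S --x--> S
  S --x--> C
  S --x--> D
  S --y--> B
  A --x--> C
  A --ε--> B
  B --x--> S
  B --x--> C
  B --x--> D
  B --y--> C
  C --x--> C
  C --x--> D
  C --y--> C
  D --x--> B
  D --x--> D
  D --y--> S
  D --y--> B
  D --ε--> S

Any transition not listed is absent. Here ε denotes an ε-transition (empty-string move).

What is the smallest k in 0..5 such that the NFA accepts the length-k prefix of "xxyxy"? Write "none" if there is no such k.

Start in {S}.
Read 'x': {S} → {S, C, D}.
None of the earlier sets intersect F, but {S, C, D} does.

1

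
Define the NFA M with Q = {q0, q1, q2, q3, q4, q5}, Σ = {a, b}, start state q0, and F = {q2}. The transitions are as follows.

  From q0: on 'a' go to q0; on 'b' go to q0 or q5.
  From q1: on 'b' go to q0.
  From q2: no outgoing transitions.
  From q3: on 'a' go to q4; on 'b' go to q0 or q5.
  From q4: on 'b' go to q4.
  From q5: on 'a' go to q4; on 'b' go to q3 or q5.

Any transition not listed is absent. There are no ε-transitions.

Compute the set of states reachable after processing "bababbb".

Start in {q0}.
Read 'b': q0→{q0, q5}; now {q0, q5}.
Read 'a': q0→{q0}, q5→{q4}; now {q0, q4}.
Read 'b': q0→{q0, q5}, q4→{q4}; now {q0, q4, q5}.
Read 'a': q0→{q0}, q4→∅, q5→{q4}; now {q0, q4}.
Read 'b': q0→{q0, q5}, q4→{q4}; now {q0, q4, q5}.
Read 'b': q0→{q0, q5}, q4→{q4}, q5→{q3, q5}; now {q0, q3, q4, q5}.
Read 'b': q0→{q0, q5}, q3→{q0, q5}, q4→{q4}, q5→{q3, q5}; now {q0, q3, q4, q5}.

{q0, q3, q4, q5}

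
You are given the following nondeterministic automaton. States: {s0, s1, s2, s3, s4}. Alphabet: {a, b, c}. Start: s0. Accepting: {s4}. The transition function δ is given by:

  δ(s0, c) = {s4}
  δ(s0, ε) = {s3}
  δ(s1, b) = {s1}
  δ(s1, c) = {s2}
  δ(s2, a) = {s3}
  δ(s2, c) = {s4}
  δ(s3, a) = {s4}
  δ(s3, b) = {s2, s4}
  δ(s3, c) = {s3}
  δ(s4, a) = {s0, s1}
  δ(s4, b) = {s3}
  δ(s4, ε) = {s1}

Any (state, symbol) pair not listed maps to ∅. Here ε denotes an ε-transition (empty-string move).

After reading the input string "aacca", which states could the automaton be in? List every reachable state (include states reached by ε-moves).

{s0, s1, s3, s4}

Start: ε-closure({s0}) = {s0, s3}.
Read 'a': s0→∅, s3→{s4}; union {s4}; ε-closure = {s1, s4}.
Read 'a': s1→∅, s4→{s0, s1}; union {s0, s1}; ε-closure = {s0, s1, s3}.
Read 'c': s0→{s4}, s1→{s2}, s3→{s3}; union {s2, s3, s4}; ε-closure = {s1, s2, s3, s4}.
Read 'c': s1→{s2}, s2→{s4}, s3→{s3}, s4→∅; union {s2, s3, s4}; ε-closure = {s1, s2, s3, s4}.
Read 'a': s1→∅, s2→{s3}, s3→{s4}, s4→{s0, s1}; now {s0, s1, s3, s4}.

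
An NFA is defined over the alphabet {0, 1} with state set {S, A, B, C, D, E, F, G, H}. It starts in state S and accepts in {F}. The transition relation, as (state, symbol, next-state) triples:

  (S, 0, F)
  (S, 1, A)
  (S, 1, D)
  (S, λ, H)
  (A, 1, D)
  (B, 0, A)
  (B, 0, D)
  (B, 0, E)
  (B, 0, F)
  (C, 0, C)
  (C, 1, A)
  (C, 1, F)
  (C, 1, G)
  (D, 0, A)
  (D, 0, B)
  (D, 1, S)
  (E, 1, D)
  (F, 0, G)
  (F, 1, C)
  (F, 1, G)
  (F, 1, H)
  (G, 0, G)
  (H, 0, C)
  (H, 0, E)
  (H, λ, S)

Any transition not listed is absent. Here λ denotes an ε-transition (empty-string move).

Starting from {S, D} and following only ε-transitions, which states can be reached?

{S, D, H}

Begin with {S, D}.
ε-move S → H; add H.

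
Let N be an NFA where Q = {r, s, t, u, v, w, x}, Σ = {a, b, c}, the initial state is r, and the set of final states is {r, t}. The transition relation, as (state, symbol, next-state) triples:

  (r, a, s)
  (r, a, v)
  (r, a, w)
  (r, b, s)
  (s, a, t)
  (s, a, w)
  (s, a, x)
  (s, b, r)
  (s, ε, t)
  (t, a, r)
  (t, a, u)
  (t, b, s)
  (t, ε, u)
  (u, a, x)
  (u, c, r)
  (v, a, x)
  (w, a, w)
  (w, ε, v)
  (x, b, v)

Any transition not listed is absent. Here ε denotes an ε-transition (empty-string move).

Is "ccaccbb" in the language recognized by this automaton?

Start in {r}.
Read 'c': {r} → ∅.
The set is empty and remains empty for the remaining 6 symbols.
The final set ∅ contains no accepting state.

No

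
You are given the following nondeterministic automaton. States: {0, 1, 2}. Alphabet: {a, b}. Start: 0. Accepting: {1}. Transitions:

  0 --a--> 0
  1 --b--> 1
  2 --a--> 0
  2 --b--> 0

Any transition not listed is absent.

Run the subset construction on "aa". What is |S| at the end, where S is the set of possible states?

Start in {0}.
Read 'a': 0→{0}; now {0}.
Read 'a': 0→{0}; now {0}.
That set has 1 state.

1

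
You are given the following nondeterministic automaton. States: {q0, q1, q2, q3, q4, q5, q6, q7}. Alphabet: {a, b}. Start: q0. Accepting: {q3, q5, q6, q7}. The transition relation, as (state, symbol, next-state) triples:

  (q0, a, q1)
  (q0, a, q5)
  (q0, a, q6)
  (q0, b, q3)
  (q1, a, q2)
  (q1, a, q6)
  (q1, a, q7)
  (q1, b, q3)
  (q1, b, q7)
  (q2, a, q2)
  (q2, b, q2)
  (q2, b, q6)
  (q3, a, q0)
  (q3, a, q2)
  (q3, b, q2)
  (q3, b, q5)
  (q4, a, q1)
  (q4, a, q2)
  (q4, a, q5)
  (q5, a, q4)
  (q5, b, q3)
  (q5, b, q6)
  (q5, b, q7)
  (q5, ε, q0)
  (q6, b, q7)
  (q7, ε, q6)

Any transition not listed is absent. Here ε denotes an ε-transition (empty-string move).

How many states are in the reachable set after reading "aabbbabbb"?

4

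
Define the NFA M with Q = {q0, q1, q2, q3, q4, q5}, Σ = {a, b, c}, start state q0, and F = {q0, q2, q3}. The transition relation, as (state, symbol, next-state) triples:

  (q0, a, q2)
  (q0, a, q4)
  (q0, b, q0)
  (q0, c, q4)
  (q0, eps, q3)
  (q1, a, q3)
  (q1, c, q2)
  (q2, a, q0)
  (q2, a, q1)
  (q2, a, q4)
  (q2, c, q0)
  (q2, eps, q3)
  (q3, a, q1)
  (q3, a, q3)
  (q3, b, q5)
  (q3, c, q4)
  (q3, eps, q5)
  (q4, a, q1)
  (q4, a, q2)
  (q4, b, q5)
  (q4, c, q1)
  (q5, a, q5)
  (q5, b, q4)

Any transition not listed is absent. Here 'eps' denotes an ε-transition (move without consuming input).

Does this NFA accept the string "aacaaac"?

Start: ε-closure({q0}) = {q0, q3, q5}.
Read 'a': q0→{q2, q4}, q3→{q1, q3}, q5→{q5}; now {q1, q2, q3, q4, q5}.
Read 'a': q1→{q3}, q2→{q0, q1, q4}, q3→{q1, q3}, q4→{q1, q2}, q5→{q5}; now {q0, q1, q2, q3, q4, q5}.
Read 'c': q0→{q4}, q1→{q2}, q2→{q0}, q3→{q4}, q4→{q1}, q5→∅; union {q0, q1, q2, q4}; ε-closure = {q0, q1, q2, q3, q4, q5}.
Read 'a': q0→{q2, q4}, q1→{q3}, q2→{q0, q1, q4}, q3→{q1, q3}, q4→{q1, q2}, q5→{q5}; now {q0, q1, q2, q3, q4, q5}.
Read 'a': q0→{q2, q4}, q1→{q3}, q2→{q0, q1, q4}, q3→{q1, q3}, q4→{q1, q2}, q5→{q5}; now {q0, q1, q2, q3, q4, q5}.
Read 'a': q0→{q2, q4}, q1→{q3}, q2→{q0, q1, q4}, q3→{q1, q3}, q4→{q1, q2}, q5→{q5}; now {q0, q1, q2, q3, q4, q5}.
Read 'c': q0→{q4}, q1→{q2}, q2→{q0}, q3→{q4}, q4→{q1}, q5→∅; union {q0, q1, q2, q4}; ε-closure = {q0, q1, q2, q3, q4, q5}.
The final set {q0, q1, q2, q3, q4, q5} contains the accepting states q0, q2, q3.

Yes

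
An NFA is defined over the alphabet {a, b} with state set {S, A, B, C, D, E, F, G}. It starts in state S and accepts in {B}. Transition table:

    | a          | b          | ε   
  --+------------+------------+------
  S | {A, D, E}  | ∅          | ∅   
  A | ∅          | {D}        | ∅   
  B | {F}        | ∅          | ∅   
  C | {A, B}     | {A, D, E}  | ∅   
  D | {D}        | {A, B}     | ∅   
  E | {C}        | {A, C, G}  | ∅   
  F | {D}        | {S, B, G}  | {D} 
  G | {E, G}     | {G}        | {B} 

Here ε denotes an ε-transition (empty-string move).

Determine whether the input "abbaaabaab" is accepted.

Yes

Start in {S}.
Read 'a': {S} → {A, D, E}.
Read 'b': {A, D, E} → {A, B, C, D, G}.
Read 'b': {A, B, C, D, G} → {A, B, D, E, G}.
Read 'a': {A, B, D, E, G} → {B, C, D, E, F, G}.
Read 'a': {B, C, D, E, F, G} → {A, B, C, D, E, F, G}.
Read 'a': {A, B, C, D, E, F, G} → {A, B, C, D, E, F, G}.
Read 'b': {A, B, C, D, E, F, G} → {S, A, B, C, D, E, G}.
Read 'a': {S, A, B, C, D, E, G} → {A, B, C, D, E, F, G}.
Read 'a': {A, B, C, D, E, F, G} → {A, B, C, D, E, F, G}.
Read 'b': {A, B, C, D, E, F, G} → {S, A, B, C, D, E, G}.
The final set {S, A, B, C, D, E, G} contains the accepting state B.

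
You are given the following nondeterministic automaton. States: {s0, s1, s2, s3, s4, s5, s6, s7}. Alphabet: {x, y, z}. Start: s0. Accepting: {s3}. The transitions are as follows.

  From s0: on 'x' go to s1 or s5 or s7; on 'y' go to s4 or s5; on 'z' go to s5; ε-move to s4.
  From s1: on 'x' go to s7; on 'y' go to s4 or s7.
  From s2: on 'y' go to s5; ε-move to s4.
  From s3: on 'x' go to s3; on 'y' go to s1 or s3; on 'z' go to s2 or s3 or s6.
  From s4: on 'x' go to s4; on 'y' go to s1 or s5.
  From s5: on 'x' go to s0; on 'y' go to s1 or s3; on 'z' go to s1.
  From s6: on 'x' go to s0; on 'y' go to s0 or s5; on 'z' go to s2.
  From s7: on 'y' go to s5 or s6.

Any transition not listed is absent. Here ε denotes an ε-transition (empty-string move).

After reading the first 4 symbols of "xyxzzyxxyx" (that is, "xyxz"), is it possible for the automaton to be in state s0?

No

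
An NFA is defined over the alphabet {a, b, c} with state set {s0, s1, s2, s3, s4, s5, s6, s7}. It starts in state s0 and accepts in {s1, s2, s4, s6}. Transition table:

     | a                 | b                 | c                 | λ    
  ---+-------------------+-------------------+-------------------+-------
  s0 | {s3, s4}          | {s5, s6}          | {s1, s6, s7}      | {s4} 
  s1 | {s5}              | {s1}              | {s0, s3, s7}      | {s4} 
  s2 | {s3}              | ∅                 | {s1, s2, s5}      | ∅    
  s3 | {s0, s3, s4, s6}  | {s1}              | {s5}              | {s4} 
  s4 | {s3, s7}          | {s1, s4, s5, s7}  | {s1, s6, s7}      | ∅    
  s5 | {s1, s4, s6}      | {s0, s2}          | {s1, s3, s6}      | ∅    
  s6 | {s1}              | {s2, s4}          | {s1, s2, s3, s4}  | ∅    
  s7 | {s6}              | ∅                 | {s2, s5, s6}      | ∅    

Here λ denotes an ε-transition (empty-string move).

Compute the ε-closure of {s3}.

Begin with {s3}.
ε-move s3 → s4; add s4.

{s3, s4}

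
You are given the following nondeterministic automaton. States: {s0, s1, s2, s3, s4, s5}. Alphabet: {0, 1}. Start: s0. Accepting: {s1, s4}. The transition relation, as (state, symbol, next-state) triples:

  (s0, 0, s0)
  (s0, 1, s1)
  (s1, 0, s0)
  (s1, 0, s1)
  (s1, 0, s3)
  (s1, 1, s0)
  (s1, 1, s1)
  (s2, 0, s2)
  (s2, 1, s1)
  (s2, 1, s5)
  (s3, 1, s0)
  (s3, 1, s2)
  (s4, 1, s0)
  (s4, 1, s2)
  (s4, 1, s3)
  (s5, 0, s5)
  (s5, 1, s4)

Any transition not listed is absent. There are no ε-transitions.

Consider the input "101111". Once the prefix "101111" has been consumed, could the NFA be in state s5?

Start in {s0}.
Read '1': s0→{s1}; now {s1}.
Read '0': s1→{s0, s1, s3}; now {s0, s1, s3}.
Read '1': s0→{s1}, s1→{s0, s1}, s3→{s0, s2}; now {s0, s1, s2}.
Read '1': s0→{s1}, s1→{s0, s1}, s2→{s1, s5}; now {s0, s1, s5}.
Read '1': s0→{s1}, s1→{s0, s1}, s5→{s4}; now {s0, s1, s4}.
Read '1': s0→{s1}, s1→{s0, s1}, s4→{s0, s2, s3}; now {s0, s1, s2, s3}.
State s5 is not in {s0, s1, s2, s3}.

No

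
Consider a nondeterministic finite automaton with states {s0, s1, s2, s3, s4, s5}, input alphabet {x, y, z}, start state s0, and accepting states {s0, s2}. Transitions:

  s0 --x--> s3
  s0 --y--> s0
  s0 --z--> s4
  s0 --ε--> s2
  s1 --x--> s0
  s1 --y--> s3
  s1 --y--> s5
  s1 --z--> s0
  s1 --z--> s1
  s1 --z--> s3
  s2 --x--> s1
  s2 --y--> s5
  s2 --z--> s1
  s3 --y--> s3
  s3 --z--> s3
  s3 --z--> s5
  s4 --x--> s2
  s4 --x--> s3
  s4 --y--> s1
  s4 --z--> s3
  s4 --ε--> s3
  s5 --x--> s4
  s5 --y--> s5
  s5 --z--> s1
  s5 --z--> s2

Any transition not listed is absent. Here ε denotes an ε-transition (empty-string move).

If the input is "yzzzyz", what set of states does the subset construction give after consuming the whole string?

{s0, s1, s2, s3, s4, s5}

Start: ε-closure({s0}) = {s0, s2}.
Read 'y': s0→{s0}, s2→{s5}; union {s0, s5}; ε-closure = {s0, s2, s5}.
Read 'z': s0→{s4}, s2→{s1}, s5→{s1, s2}; union {s1, s2, s4}; ε-closure = {s1, s2, s3, s4}.
Read 'z': s1→{s0, s1, s3}, s2→{s1}, s3→{s3, s5}, s4→{s3}; union {s0, s1, s3, s5}; ε-closure = {s0, s1, s2, s3, s5}.
Read 'z': s0→{s4}, s1→{s0, s1, s3}, s2→{s1}, s3→{s3, s5}, s5→{s1, s2}; now {s0, s1, s2, s3, s4, s5}.
Read 'y': s0→{s0}, s1→{s3, s5}, s2→{s5}, s3→{s3}, s4→{s1}, s5→{s5}; union {s0, s1, s3, s5}; ε-closure = {s0, s1, s2, s3, s5}.
Read 'z': s0→{s4}, s1→{s0, s1, s3}, s2→{s1}, s3→{s3, s5}, s5→{s1, s2}; now {s0, s1, s2, s3, s4, s5}.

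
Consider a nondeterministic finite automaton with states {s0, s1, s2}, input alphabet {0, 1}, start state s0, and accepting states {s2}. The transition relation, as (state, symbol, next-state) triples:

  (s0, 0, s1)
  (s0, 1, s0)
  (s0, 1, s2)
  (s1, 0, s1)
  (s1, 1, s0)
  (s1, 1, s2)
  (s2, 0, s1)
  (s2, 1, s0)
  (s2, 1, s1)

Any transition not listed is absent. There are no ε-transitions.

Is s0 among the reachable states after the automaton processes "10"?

No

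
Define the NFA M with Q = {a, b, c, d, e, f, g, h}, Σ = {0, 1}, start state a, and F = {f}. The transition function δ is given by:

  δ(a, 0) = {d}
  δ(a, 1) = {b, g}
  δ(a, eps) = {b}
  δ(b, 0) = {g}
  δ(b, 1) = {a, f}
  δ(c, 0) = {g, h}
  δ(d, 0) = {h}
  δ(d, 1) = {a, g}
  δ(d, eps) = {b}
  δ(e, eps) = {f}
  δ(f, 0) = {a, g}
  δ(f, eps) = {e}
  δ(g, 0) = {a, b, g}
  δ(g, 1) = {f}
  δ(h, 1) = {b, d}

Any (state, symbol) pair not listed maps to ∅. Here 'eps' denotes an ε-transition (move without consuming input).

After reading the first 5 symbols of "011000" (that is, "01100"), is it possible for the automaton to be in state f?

No

Start: ε-closure({a}) = {a, b}.
Read '0': {a, b} → {b, d, g}.
Read '1': {b, d, g} → {a, b, e, f, g}.
Read '1': {a, b, e, f, g} → {a, b, e, f, g}.
Read '0': {a, b, e, f, g} → {a, b, d, g}.
Read '0': {a, b, d, g} → {a, b, d, g, h}.
State f is not in {a, b, d, g, h}.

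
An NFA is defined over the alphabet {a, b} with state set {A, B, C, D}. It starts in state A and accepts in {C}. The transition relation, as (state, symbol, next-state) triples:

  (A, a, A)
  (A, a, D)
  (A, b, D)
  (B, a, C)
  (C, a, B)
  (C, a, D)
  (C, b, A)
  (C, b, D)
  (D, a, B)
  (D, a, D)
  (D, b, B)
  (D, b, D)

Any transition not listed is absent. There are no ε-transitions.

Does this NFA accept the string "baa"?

Yes

Start in {A}.
Read 'b': {A} → {D}.
Read 'a': {D} → {B, D}.
Read 'a': {B, D} → {B, C, D}.
The final set {B, C, D} contains the accepting state C.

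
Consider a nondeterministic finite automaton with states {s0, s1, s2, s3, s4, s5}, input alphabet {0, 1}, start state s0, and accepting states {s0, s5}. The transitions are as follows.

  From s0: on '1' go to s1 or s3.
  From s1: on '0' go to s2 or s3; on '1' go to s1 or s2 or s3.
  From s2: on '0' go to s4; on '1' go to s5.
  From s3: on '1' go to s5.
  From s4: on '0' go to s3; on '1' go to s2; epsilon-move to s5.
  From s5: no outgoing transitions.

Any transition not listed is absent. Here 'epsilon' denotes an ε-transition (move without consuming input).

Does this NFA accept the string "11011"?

Yes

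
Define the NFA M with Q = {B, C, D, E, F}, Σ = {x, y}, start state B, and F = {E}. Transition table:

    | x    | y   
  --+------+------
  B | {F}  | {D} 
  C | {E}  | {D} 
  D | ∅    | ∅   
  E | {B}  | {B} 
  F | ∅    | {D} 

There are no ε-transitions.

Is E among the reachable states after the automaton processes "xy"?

Start in {B}.
Read 'x': {B} → {F}.
Read 'y': {F} → {D}.
State E is not in {D}.

No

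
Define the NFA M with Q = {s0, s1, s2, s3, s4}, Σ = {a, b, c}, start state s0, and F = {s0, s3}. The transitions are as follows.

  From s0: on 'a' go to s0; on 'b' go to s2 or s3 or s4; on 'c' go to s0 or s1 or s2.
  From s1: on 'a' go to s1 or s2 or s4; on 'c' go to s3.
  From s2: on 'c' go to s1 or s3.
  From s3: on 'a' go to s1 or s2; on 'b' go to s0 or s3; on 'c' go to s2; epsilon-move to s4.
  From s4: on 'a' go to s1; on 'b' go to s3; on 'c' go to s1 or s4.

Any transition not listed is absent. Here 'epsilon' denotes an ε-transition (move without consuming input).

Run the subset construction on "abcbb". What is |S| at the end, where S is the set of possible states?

4

Start in {s0}.
Read 'a': s0→{s0}; now {s0}.
Read 'b': s0→{s2, s3, s4}; now {s2, s3, s4}.
Read 'c': s2→{s1, s3}, s3→{s2}, s4→{s1, s4}; now {s1, s2, s3, s4}.
Read 'b': s1→∅, s2→∅, s3→{s0, s3}, s4→{s3}; union {s0, s3}; ε-closure = {s0, s3, s4}.
Read 'b': s0→{s2, s3, s4}, s3→{s0, s3}, s4→{s3}; now {s0, s2, s3, s4}.
That set has 4 states.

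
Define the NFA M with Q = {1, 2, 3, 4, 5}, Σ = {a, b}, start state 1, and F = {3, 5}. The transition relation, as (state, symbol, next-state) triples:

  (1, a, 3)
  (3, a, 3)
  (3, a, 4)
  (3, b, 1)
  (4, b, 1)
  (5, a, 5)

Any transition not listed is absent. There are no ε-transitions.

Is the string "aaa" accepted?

Start in {1}.
Read 'a': {1} → {3}.
Read 'a': {3} → {3, 4}.
Read 'a': {3, 4} → {3, 4}.
The final set {3, 4} contains the accepting state 3.

Yes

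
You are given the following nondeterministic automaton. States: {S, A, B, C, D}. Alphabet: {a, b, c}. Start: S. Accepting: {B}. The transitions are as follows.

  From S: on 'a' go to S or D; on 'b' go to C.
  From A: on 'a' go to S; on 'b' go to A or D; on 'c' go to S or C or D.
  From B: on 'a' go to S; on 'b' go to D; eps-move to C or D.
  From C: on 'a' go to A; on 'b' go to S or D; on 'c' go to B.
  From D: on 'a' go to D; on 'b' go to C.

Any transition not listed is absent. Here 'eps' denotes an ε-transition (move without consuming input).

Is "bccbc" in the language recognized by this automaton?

Start in {S}.
Read 'b': {S} → {C}.
Read 'c': {C} → {B, C, D}.
Read 'c': {B, C, D} → {B, C, D}.
Read 'b': {B, C, D} → {S, C, D}.
Read 'c': {S, C, D} → {B, C, D}.
The final set {B, C, D} contains the accepting state B.

Yes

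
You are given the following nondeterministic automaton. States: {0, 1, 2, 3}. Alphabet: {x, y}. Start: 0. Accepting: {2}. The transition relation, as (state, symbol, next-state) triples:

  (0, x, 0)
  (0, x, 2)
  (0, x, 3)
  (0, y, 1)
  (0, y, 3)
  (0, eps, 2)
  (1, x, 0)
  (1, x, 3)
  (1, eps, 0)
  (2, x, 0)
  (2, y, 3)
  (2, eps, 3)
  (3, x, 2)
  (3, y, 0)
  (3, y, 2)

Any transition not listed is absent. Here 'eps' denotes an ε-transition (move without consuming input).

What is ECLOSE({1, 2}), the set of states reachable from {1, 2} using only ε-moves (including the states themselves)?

{0, 1, 2, 3}

Begin with {1, 2}.
ε-move 1 → 0; add 0.
ε-move 2 → 3; add 3.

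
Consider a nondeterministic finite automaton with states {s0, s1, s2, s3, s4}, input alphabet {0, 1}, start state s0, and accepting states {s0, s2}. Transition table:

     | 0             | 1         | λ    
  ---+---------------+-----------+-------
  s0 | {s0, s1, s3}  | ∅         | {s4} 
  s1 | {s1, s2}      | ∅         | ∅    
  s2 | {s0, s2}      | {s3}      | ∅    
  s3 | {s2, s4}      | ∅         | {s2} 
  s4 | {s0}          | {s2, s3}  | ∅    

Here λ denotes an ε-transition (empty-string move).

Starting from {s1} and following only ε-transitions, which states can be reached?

Begin with {s1}.
No ε-moves leave this set, so the closure equals the set itself.

{s1}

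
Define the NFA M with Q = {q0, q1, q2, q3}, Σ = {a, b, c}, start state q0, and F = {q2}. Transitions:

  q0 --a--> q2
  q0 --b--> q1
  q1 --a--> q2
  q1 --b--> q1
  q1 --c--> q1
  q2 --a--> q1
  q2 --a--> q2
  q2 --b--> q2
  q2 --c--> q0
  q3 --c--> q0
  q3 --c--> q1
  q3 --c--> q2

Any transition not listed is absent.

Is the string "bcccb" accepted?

No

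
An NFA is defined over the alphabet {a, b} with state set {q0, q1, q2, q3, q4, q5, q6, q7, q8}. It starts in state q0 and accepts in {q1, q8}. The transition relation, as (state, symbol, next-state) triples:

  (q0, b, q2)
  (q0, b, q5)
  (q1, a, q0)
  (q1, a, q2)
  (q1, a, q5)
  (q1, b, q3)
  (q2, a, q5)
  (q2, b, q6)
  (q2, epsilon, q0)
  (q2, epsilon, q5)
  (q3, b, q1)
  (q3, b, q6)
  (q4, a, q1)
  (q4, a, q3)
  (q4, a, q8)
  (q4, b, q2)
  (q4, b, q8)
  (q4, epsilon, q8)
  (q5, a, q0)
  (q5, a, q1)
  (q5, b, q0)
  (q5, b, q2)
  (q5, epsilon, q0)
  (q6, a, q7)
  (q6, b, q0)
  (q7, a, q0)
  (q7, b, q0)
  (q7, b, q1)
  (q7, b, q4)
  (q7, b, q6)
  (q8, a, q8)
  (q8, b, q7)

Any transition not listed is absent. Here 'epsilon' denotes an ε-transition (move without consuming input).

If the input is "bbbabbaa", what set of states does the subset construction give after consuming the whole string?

{q0, q1, q2, q5, q8}

Start in {q0}.
Read 'b': q0→{q2, q5}; union {q2, q5}; ε-closure = {q0, q2, q5}.
Read 'b': q0→{q2, q5}, q2→{q6}, q5→{q0, q2}; now {q0, q2, q5, q6}.
Read 'b': q0→{q2, q5}, q2→{q6}, q5→{q0, q2}, q6→{q0}; now {q0, q2, q5, q6}.
Read 'a': q0→∅, q2→{q5}, q5→{q0, q1}, q6→{q7}; now {q0, q1, q5, q7}.
Read 'b': q0→{q2, q5}, q1→{q3}, q5→{q0, q2}, q7→{q0, q1, q4, q6}; union {q0, q1, q2, q3, q4, q5, q6}; ε-closure = {q0, q1, q2, q3, q4, q5, q6, q8}.
Read 'b': q0→{q2, q5}, q1→{q3}, q2→{q6}, q3→{q1, q6}, q4→{q2, q8}, q5→{q0, q2}, q6→{q0}, q8→{q7}; now {q0, q1, q2, q3, q5, q6, q7, q8}.
Read 'a': q0→∅, q1→{q0, q2, q5}, q2→{q5}, q3→∅, q5→{q0, q1}, q6→{q7}, q7→{q0}, q8→{q8}; now {q0, q1, q2, q5, q7, q8}.
Read 'a': q0→∅, q1→{q0, q2, q5}, q2→{q5}, q5→{q0, q1}, q7→{q0}, q8→{q8}; now {q0, q1, q2, q5, q8}.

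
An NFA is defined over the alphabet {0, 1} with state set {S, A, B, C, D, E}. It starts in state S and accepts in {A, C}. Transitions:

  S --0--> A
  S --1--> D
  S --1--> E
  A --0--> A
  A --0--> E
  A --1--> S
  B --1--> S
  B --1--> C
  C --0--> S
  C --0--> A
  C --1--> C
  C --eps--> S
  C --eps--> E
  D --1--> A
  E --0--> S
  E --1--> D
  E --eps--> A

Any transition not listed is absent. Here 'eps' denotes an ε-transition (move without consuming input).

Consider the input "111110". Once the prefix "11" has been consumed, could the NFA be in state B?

Start in {S}.
Read '1': {S} → {A, D, E}.
Read '1': {A, D, E} → {S, A, D}.
State B is not in {S, A, D}.

No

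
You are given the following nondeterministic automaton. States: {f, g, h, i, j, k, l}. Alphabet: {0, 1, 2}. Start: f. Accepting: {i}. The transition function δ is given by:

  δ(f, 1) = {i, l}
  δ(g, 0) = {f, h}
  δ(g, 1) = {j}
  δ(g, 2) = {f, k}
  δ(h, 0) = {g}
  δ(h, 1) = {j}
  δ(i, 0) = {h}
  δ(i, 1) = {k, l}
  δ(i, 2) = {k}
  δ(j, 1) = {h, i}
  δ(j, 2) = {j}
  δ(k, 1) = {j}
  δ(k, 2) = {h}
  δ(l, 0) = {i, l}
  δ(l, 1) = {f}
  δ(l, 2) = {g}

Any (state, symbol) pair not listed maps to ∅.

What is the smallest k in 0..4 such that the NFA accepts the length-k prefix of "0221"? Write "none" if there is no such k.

none

Start in {f}.
Read '0': f→∅; now ∅.
The set is empty and remains empty for the remaining 3 symbols.
No reachable set along the way intersects F.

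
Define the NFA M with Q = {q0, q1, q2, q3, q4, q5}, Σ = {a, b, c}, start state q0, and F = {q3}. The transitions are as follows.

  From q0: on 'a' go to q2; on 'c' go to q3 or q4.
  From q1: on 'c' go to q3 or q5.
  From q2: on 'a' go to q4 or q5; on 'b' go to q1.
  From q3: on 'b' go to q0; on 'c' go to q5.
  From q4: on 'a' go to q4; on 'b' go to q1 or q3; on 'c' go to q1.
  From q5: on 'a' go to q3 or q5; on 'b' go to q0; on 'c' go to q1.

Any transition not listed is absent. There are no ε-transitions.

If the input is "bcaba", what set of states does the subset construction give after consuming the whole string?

∅

Start in {q0}.
Read 'b': {q0} → ∅.
The set is empty and remains empty for the remaining 4 symbols.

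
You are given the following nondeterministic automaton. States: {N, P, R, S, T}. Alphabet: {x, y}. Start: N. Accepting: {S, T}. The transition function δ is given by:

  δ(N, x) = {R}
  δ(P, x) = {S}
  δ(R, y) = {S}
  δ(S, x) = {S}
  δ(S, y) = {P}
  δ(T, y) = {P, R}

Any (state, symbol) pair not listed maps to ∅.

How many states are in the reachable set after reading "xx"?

0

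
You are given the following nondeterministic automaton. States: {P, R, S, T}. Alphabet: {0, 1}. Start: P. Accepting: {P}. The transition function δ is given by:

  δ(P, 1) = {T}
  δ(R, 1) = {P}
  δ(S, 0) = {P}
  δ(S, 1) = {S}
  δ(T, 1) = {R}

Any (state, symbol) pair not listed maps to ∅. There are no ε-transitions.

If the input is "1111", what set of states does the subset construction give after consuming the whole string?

{T}

Start in {P}.
Read '1': {P} → {T}.
Read '1': {T} → {R}.
Read '1': {R} → {P}.
Read '1': {P} → {T}.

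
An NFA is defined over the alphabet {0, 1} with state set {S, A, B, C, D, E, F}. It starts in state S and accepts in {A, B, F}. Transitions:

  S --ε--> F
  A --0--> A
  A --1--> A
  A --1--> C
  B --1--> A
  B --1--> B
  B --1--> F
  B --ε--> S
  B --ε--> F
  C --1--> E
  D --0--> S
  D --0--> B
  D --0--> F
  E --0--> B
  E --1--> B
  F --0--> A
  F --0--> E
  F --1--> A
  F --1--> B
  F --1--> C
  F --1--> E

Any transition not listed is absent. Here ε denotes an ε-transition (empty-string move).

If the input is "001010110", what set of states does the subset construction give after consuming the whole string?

Start: ε-closure({S}) = {S, F}.
Read '0': {S, F} → {A, E}.
Read '0': {A, E} → {S, A, B, F}.
Read '1': {S, A, B, F} → {S, A, B, C, E, F}.
Read '0': {S, A, B, C, E, F} → {S, A, B, E, F}.
Read '1': {S, A, B, E, F} → {S, A, B, C, E, F}.
Read '0': {S, A, B, C, E, F} → {S, A, B, E, F}.
Read '1': {S, A, B, E, F} → {S, A, B, C, E, F}.
Read '1': {S, A, B, C, E, F} → {S, A, B, C, E, F}.
Read '0': {S, A, B, C, E, F} → {S, A, B, E, F}.

{S, A, B, E, F}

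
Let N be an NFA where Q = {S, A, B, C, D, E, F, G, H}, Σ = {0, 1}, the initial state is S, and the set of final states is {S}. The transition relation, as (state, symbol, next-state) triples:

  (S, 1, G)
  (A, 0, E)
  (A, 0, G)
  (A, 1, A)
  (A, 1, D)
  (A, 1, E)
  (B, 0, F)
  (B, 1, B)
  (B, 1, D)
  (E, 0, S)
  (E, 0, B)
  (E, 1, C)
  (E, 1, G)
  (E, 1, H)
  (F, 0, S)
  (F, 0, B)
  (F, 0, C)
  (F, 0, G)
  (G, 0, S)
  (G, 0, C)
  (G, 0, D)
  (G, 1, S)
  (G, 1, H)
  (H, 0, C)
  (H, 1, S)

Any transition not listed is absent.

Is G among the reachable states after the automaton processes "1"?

Yes

Start in {S}.
Read '1': S→{G}; now {G}.
State G is in {G}.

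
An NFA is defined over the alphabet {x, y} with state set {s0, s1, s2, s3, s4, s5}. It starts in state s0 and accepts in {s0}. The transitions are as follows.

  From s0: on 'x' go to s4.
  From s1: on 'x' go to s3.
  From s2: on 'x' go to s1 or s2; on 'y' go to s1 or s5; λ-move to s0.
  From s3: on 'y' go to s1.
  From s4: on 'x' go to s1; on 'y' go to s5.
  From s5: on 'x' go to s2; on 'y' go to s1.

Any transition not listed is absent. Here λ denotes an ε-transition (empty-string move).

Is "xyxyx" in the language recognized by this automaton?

Start in {s0}.
Read 'x': {s0} → {s4}.
Read 'y': {s4} → {s5}.
Read 'x': {s5} → {s0, s2}.
Read 'y': {s0, s2} → {s1, s5}.
Read 'x': {s1, s5} → {s0, s2, s3}.
The final set {s0, s2, s3} contains the accepting state s0.

Yes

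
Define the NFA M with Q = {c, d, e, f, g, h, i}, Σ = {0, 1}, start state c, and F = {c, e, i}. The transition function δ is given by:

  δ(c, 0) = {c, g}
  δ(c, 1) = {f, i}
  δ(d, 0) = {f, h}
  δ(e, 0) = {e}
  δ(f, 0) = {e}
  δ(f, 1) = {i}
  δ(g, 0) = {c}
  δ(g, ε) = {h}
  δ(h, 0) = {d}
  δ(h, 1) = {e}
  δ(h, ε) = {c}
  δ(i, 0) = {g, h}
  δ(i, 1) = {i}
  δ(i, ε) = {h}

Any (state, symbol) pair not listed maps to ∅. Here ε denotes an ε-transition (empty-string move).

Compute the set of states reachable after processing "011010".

Start in {c}.
Read '0': c→{c, g}; union {c, g}; ε-closure = {c, g, h}.
Read '1': c→{f, i}, g→∅, h→{e}; union {e, f, i}; ε-closure = {c, e, f, h, i}.
Read '1': c→{f, i}, e→∅, f→{i}, h→{e}, i→{i}; union {e, f, i}; ε-closure = {c, e, f, h, i}.
Read '0': c→{c, g}, e→{e}, f→{e}, h→{d}, i→{g, h}; now {c, d, e, g, h}.
Read '1': c→{f, i}, d→∅, e→∅, g→∅, h→{e}; union {e, f, i}; ε-closure = {c, e, f, h, i}.
Read '0': c→{c, g}, e→{e}, f→{e}, h→{d}, i→{g, h}; now {c, d, e, g, h}.

{c, d, e, g, h}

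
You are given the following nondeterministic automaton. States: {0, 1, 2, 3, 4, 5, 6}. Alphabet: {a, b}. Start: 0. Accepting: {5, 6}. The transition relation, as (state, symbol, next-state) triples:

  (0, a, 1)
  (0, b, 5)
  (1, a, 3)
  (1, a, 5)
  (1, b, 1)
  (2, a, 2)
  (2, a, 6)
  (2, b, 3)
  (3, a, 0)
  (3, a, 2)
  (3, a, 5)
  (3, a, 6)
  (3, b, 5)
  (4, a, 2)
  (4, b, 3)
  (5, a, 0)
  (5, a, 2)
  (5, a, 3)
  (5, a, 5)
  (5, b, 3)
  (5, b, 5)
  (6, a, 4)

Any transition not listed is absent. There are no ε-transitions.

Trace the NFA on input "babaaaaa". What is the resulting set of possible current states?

Start in {0}.
Read 'b': 0→{5}; now {5}.
Read 'a': 5→{0, 2, 3, 5}; now {0, 2, 3, 5}.
Read 'b': 0→{5}, 2→{3}, 3→{5}, 5→{3, 5}; now {3, 5}.
Read 'a': 3→{0, 2, 5, 6}, 5→{0, 2, 3, 5}; now {0, 2, 3, 5, 6}.
Read 'a': 0→{1}, 2→{2, 6}, 3→{0, 2, 5, 6}, 5→{0, 2, 3, 5}, 6→{4}; now {0, 1, 2, 3, 4, 5, 6}.
Read 'a': 0→{1}, 1→{3, 5}, 2→{2, 6}, 3→{0, 2, 5, 6}, 4→{2}, 5→{0, 2, 3, 5}, 6→{4}; now {0, 1, 2, 3, 4, 5, 6}.
Read 'a': 0→{1}, 1→{3, 5}, 2→{2, 6}, 3→{0, 2, 5, 6}, 4→{2}, 5→{0, 2, 3, 5}, 6→{4}; now {0, 1, 2, 3, 4, 5, 6}.
Read 'a': 0→{1}, 1→{3, 5}, 2→{2, 6}, 3→{0, 2, 5, 6}, 4→{2}, 5→{0, 2, 3, 5}, 6→{4}; now {0, 1, 2, 3, 4, 5, 6}.

{0, 1, 2, 3, 4, 5, 6}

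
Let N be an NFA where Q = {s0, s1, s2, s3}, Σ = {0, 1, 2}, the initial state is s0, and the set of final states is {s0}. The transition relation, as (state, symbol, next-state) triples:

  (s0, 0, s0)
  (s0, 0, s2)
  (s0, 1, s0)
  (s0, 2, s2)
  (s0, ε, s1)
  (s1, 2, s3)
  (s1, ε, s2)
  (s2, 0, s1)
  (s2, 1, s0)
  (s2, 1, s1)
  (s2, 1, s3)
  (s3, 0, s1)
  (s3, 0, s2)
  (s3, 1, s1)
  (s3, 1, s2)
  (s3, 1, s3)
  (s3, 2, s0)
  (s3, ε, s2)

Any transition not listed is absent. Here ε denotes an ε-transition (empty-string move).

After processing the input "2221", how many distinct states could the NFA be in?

Start: ε-closure({s0}) = {s0, s1, s2}.
Read '2': s0→{s2}, s1→{s3}, s2→∅; now {s2, s3}.
Read '2': s2→∅, s3→{s0}; union {s0}; ε-closure = {s0, s1, s2}.
Read '2': s0→{s2}, s1→{s3}, s2→∅; now {s2, s3}.
Read '1': s2→{s0, s1, s3}, s3→{s1, s2, s3}; now {s0, s1, s2, s3}.
That set has 4 states.

4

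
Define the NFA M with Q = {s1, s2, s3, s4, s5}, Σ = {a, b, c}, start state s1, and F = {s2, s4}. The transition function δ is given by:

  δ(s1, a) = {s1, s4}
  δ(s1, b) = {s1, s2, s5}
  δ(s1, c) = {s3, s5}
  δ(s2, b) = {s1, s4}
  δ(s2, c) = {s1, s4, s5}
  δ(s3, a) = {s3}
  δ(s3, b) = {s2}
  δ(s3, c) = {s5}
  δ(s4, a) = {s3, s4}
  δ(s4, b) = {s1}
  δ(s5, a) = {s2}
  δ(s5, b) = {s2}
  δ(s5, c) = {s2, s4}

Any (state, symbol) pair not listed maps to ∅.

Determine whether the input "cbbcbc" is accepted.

Yes

Start in {s1}.
Read 'c': {s1} → {s3, s5}.
Read 'b': {s3, s5} → {s2}.
Read 'b': {s2} → {s1, s4}.
Read 'c': {s1, s4} → {s3, s5}.
Read 'b': {s3, s5} → {s2}.
Read 'c': {s2} → {s1, s4, s5}.
The final set {s1, s4, s5} contains the accepting state s4.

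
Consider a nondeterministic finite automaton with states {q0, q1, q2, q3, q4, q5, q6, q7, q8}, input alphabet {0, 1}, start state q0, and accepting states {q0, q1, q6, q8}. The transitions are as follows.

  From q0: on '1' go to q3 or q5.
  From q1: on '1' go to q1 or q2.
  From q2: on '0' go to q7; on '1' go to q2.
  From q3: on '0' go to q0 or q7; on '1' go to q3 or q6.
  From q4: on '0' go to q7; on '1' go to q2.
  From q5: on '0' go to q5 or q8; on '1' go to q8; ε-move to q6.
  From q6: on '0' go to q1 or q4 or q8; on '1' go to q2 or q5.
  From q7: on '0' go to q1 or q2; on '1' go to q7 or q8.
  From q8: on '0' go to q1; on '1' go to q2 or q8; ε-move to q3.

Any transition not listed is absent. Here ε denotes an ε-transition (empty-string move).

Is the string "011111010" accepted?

No

Start in {q0}.
Read '0': q0→∅; now ∅.
The set is empty and remains empty for the remaining 8 symbols.
The final set ∅ contains no accepting state.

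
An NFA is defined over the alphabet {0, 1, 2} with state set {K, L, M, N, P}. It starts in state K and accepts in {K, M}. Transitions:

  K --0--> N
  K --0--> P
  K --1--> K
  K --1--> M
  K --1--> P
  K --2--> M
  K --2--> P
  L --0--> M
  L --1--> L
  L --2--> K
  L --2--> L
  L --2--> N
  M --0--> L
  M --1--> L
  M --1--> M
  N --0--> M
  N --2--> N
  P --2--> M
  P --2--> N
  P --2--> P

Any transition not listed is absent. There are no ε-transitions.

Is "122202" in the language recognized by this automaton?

Yes

Start in {K}.
Read '1': {K} → {K, M, P}.
Read '2': {K, M, P} → {M, N, P}.
Read '2': {M, N, P} → {M, N, P}.
Read '2': {M, N, P} → {M, N, P}.
Read '0': {M, N, P} → {L, M}.
Read '2': {L, M} → {K, L, N}.
The final set {K, L, N} contains the accepting state K.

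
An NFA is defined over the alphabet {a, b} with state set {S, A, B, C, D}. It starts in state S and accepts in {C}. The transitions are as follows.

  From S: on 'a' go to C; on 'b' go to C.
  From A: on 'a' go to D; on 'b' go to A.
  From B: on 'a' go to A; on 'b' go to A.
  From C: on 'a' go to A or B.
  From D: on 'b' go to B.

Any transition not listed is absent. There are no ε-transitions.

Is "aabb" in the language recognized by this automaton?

No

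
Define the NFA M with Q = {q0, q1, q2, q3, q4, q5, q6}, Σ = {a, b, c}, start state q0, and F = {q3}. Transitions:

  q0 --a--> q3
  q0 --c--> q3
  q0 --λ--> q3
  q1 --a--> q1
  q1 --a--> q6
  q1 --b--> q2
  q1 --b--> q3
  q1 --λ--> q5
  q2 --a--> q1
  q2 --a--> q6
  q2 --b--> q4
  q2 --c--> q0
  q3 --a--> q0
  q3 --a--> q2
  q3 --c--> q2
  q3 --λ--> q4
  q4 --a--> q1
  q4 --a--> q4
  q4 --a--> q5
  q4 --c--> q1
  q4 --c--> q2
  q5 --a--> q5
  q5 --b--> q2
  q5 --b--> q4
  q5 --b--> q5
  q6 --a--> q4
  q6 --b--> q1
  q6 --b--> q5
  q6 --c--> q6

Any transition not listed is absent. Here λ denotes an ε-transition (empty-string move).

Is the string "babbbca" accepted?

Start: ε-closure({q0}) = {q0, q3, q4}.
Read 'b': q0→∅, q3→∅, q4→∅; now ∅.
The set is empty and remains empty for the remaining 6 symbols.
The final set ∅ contains no accepting state.

No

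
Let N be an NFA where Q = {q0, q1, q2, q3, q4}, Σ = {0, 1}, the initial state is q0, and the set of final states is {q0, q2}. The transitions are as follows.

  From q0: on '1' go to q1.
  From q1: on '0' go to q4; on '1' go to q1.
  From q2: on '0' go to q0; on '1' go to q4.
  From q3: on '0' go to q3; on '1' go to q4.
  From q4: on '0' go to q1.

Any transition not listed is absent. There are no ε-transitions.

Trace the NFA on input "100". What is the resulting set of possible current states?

{q1}

Start in {q0}.
Read '1': q0→{q1}; now {q1}.
Read '0': q1→{q4}; now {q4}.
Read '0': q4→{q1}; now {q1}.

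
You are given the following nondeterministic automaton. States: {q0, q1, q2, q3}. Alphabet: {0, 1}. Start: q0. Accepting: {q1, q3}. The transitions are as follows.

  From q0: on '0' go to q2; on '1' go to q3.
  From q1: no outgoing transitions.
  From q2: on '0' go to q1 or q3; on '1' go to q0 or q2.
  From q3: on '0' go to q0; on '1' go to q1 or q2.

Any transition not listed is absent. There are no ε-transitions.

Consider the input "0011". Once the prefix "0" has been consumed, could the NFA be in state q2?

Yes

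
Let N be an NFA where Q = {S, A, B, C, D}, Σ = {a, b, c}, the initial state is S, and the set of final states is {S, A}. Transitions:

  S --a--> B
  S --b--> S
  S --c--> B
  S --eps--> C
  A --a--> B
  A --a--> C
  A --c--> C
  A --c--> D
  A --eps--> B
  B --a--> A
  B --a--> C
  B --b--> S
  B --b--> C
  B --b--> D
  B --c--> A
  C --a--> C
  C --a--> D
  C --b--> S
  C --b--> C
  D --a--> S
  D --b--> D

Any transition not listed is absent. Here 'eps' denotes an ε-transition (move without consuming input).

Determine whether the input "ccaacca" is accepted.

Start: ε-closure({S}) = {S, C}.
Read 'c': {S, C} → {B}.
Read 'c': {B} → {A, B}.
Read 'a': {A, B} → {A, B, C}.
Read 'a': {A, B, C} → {A, B, C, D}.
Read 'c': {A, B, C, D} → {A, B, C, D}.
Read 'c': {A, B, C, D} → {A, B, C, D}.
Read 'a': {A, B, C, D} → {S, A, B, C, D}.
The final set {S, A, B, C, D} contains the accepting states S, A.

Yes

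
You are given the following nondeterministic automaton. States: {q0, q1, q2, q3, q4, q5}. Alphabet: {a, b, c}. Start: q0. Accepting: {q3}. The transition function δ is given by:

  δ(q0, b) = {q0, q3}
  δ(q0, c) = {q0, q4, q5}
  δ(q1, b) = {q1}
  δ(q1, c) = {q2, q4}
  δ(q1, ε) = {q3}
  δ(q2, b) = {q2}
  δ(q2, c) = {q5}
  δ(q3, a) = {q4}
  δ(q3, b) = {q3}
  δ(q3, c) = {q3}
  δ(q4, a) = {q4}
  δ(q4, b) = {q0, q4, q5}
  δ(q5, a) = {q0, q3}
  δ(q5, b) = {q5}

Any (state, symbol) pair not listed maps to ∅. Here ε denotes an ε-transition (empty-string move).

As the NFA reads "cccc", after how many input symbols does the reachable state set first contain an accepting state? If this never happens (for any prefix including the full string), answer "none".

Start in {q0}.
Read 'c': {q0} → {q0, q4, q5}.
Read 'c': {q0, q4, q5} → {q0, q4, q5}.
Read 'c': {q0, q4, q5} → {q0, q4, q5}.
Read 'c': {q0, q4, q5} → {q0, q4, q5}.
No reachable set along the way intersects F.

none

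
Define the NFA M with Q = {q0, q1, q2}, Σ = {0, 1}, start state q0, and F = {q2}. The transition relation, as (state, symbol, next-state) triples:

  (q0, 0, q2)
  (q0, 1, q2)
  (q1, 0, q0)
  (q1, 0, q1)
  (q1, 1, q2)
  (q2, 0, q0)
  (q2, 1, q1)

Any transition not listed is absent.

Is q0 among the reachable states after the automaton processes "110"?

Start in {q0}.
Read '1': q0→{q2}; now {q2}.
Read '1': q2→{q1}; now {q1}.
Read '0': q1→{q0, q1}; now {q0, q1}.
State q0 is in {q0, q1}.

Yes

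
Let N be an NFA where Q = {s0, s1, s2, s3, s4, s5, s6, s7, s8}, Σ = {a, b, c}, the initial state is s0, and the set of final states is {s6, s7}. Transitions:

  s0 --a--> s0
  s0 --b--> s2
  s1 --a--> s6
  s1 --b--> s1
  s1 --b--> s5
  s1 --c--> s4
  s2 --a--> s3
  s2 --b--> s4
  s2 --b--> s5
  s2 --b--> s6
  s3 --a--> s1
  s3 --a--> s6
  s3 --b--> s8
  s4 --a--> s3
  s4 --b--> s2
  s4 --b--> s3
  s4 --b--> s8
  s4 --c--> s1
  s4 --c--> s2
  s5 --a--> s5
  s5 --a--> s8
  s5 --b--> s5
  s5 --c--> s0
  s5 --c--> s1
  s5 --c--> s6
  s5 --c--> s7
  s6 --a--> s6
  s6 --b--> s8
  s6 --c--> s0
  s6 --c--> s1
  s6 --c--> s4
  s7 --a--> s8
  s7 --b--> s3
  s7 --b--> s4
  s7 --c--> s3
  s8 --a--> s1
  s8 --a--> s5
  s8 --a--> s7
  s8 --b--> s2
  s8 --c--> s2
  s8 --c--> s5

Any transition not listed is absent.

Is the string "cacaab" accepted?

No

Start in {s0}.
Read 'c': s0→∅; now ∅.
The set is empty and remains empty for the remaining 5 symbols.
The final set ∅ contains no accepting state.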